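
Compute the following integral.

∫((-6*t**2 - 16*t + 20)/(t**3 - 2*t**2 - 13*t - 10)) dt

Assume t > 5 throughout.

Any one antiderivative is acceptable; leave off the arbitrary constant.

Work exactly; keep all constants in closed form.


Answer: -5*log(t - 5) - 5*log(t + 1) + 4*log(t + 2).


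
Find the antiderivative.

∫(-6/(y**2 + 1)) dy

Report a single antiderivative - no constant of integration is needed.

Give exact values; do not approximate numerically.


Answer: -6*atan(y).


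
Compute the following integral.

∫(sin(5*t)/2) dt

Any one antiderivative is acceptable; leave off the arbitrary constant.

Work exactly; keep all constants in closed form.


Answer: -cos(5*t)/10.


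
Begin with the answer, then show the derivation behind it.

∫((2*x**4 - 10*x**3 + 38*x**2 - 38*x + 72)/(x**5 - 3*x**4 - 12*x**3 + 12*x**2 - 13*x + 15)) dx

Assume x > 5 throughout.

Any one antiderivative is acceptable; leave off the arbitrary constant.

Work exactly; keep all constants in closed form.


The answer is log(x - 5) - 2*log(x - 1) + 3*log(x + 3) + 2*atan(x).
Step 1. Decompose ∫((2*x**4 - 10*x**3 + 38*x**2 - 38*x + 72)/(x**5 - 3*x**4 - 12*x**3 + 12*x**2 - 13*x + 15)) dx by partial fractions, (2*x**4 - 10*x**3 + 38*x**2 - 38*x + 72)/(x**5 - 3*x**4 - 12*x**3 + 12*x**2 - 13*x + 15) = 2/(x**2 + 1) + 3/(x + 3) - 2/(x - 1) + 1/(x - 5): now ∫(1/(x - 5)) dx + ∫(-2/(x - 1)) dx + ∫(3/(x + 3)) dx + ∫(2/(x**2 + 1)) dx.
Step 2. Evaluate the standard form [assuming x > 1]: now -2*log(x - 1) + ∫(1/(x - 5)) dx + ∫(3/(x + 3)) dx + ∫(2/(x**2 + 1)) dx.
Step 3. Evaluate the standard form [assuming x > -3]: now -2*log(x - 1) + 3*log(x + 3) + ∫(1/(x - 5)) dx + ∫(2/(x**2 + 1)) dx.
Step 4. Evaluate the standard form [assuming x > 5]: now log(x - 5) - 2*log(x - 1) + 3*log(x + 3) + ∫(2/(x**2 + 1)) dx.
Step 5. Evaluate the standard form: now log(x - 5) - 2*log(x - 1) + 3*log(x + 3) + 2*atan(x).
Answer: log(x - 5) - 2*log(x - 1) + 3*log(x + 3) + 2*atan(x).


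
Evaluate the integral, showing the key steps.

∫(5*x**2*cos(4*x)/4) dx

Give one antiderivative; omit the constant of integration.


Step 1. Integrate ∫(5*x**2*cos(4*x)/4) dx by parts with u = x**2, dv = (5*cos(4*x)/4) dx, so v = 5*sin(4*x)/16: now 5*x**2*sin(4*x)/16 + ∫(-5*x*sin(4*x)/8) dx.
Step 2. Integrate ∫(-5*x*sin(4*x)/8) dx by parts with u = x, dv = (-5*sin(4*x)/8) dx, so v = 5*cos(4*x)/32: now 5*x**2*sin(4*x)/16 + 5*x*cos(4*x)/32 + ∫(-5*cos(4*x)/32) dx.
Step 3. Evaluate the standard form: now 5*x**2*sin(4*x)/16 + 5*x*cos(4*x)/32 - 5*sin(4*x)/128.
Answer: 5*x**2*sin(4*x)/16 + 5*x*cos(4*x)/32 - 5*sin(4*x)/128.


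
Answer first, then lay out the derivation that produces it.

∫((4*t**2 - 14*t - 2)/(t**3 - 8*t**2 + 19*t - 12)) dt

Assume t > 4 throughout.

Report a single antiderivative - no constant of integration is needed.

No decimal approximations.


The answer is 2*log(t - 4) + 4*log(t - 3) - 2*log(t - 1).
Step 1. Decompose ∫((4*t**2 - 14*t - 2)/(t**3 - 8*t**2 + 19*t - 12)) dt by partial fractions, (4*t**2 - 14*t - 2)/(t**3 - 8*t**2 + 19*t - 12) = -2/(t - 1) + 4/(t - 3) + 2/(t - 4): now ∫(2/(t - 4)) dt + ∫(4/(t - 3)) dt + ∫(-2/(t - 1)) dt.
Step 2. Evaluate the standard form [assuming t > 3]: now 4*log(t - 3) + ∫(2/(t - 4)) dt + ∫(-2/(t - 1)) dt.
Step 3. Evaluate the standard form [assuming t > 1]: now 4*log(t - 3) - 2*log(t - 1) + ∫(2/(t - 4)) dt.
Step 4. Evaluate the standard form [assuming t > 4]: now 2*log(t - 4) + 4*log(t - 3) - 2*log(t - 1).
Answer: 2*log(t - 4) + 4*log(t - 3) - 2*log(t - 1).


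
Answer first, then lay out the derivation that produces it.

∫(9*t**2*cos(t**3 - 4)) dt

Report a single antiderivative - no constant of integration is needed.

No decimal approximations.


The answer is 3*sin(t**3 - 4).
Step 1. Substitute u = t**3 - 4, turning ∫(9*t**2*cos(t**3 - 4)) dt into ∫(3*cos(u)) du: now ∫(3*cos(u)) du.
Step 2. Evaluate the standard form: now 3*sin(u).
Step 3. Substitute back u = t**3 - 4: now 3*sin(t**3 - 4).
Answer: 3*sin(t**3 - 4).


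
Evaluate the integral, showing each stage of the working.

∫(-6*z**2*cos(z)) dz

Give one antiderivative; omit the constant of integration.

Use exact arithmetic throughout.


Step 1. Integrate ∫(-6*z**2*cos(z)) dz by parts with u = z**2, dv = (-6*cos(z)) dz, so v = -6*sin(z): now -6*z**2*sin(z) + ∫(12*z*sin(z)) dz.
Step 2. Integrate ∫(12*z*sin(z)) dz by parts with u = z, dv = (12*sin(z)) dz, so v = -12*cos(z): now -6*z**2*sin(z) - 12*z*cos(z) + ∫(12*cos(z)) dz.
Step 3. Evaluate the standard form: now -6*z**2*sin(z) - 12*z*cos(z) + 12*sin(z).
Answer: -6*z**2*sin(z) - 12*z*cos(z) + 12*sin(z).


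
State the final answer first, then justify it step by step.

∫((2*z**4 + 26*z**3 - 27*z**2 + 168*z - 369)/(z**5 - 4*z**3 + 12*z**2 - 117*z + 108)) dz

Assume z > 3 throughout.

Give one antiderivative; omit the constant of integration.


The answer is 3*log(z - 3) + 2*log(z - 1) - 3*log(z + 4) + atan(z/3).
Step 1. Decompose ∫((2*z**4 + 26*z**3 - 27*z**2 + 168*z - 369)/(z**5 - 4*z**3 + 12*z**2 - 117*z + 108)) dz by partial fractions, (2*z**4 + 26*z**3 - 27*z**2 + 168*z - 369)/(z**5 - 4*z**3 + 12*z**2 - 117*z + 108) = 3/(z**2 + 9) - 3/(z + 4) + 2/(z - 1) + 3/(z - 3): now ∫(3/(z - 3)) dz + ∫(2/(z - 1)) dz + ∫(-3/(z + 4)) dz + ∫(3/(z**2 + 9)) dz.
Step 2. Evaluate the standard form [assuming z > 1]: now 2*log(z - 1) + ∫(3/(z - 3)) dz + ∫(-3/(z + 4)) dz + ∫(3/(z**2 + 9)) dz.
Step 3. Evaluate the standard form [assuming z > -4]: now 2*log(z - 1) - 3*log(z + 4) + ∫(3/(z - 3)) dz + ∫(3/(z**2 + 9)) dz.
Step 4. Evaluate the standard form [assuming z > 3]: now 3*log(z - 3) + 2*log(z - 1) - 3*log(z + 4) + ∫(3/(z**2 + 9)) dz.
Step 5. Evaluate the standard form: now 3*log(z - 3) + 2*log(z - 1) - 3*log(z + 4) + atan(z/3).
Answer: 3*log(z - 3) + 2*log(z - 1) - 3*log(z + 4) + atan(z/3).


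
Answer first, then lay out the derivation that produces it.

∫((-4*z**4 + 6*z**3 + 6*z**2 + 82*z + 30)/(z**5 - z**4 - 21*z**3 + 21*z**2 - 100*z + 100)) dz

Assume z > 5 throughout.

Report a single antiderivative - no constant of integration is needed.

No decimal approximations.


The answer is -log(z - 5) - log(z - 1) - 2*log(z + 5) - atan(z/2).
Step 1. Decompose ∫((-4*z**4 + 6*z**3 + 6*z**2 + 82*z + 30)/(z**5 - z**4 - 21*z**3 + 21*z**2 - 100*z + 100)) dz by partial fractions, (-4*z**4 + 6*z**3 + 6*z**2 + 82*z + 30)/(z**5 - z**4 - 21*z**3 + 21*z**2 - 100*z + 100) = -2/(z**2 + 4) - 2/(z + 5) - 1/(z - 1) - 1/(z - 5): now ∫(-1/(z - 5)) dz + ∫(-1/(z - 1)) dz + ∫(-2/(z + 5)) dz + ∫(-2/(z**2 + 4)) dz.
Step 2. Evaluate the standard form [assuming z > 5]: now -log(z - 5) + ∫(-1/(z - 1)) dz + ∫(-2/(z + 5)) dz + ∫(-2/(z**2 + 4)) dz.
Step 3. Evaluate the standard form [assuming z > -5]: now -log(z - 5) - 2*log(z + 5) + ∫(-1/(z - 1)) dz + ∫(-2/(z**2 + 4)) dz.
Step 4. Evaluate the standard form [assuming z > 1]: now -log(z - 5) - log(z - 1) - 2*log(z + 5) + ∫(-2/(z**2 + 4)) dz.
Step 5. Evaluate the standard form: now -log(z - 5) - log(z - 1) - 2*log(z + 5) - atan(z/2).
Answer: -log(z - 5) - log(z - 1) - 2*log(z + 5) - atan(z/2).


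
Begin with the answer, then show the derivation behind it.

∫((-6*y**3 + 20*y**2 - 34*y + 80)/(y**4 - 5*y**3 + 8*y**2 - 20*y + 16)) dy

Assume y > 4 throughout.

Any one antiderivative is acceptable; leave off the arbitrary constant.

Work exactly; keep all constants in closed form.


The answer is -2*log(y - 4) - 4*log(y - 1) + atan(y/2).
Step 1. Decompose ∫((-6*y**3 + 20*y**2 - 34*y + 80)/(y**4 - 5*y**3 + 8*y**2 - 20*y + 16)) dy by partial fractions, (-6*y**3 + 20*y**2 - 34*y + 80)/(y**4 - 5*y**3 + 8*y**2 - 20*y + 16) = 2/(y**2 + 4) - 4/(y - 1) - 2/(y - 4): now ∫(-2/(y - 4)) dy + ∫(-4/(y - 1)) dy + ∫(2/(y**2 + 4)) dy.
Step 2. Evaluate the standard form [assuming y > 1]: now -4*log(y - 1) + ∫(-2/(y - 4)) dy + ∫(2/(y**2 + 4)) dy.
Step 3. Evaluate the standard form [assuming y > 4]: now -2*log(y - 4) - 4*log(y - 1) + ∫(2/(y**2 + 4)) dy.
Step 4. Evaluate the standard form: now -2*log(y - 4) - 4*log(y - 1) + atan(y/2).
Answer: -2*log(y - 4) - 4*log(y - 1) + atan(y/2).


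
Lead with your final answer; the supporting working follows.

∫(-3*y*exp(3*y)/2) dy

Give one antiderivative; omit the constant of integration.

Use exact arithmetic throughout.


The answer is -y*exp(3*y)/2 + exp(3*y)/6.
Step 1. Integrate ∫(-3*y*exp(3*y)/2) dy by parts with u = y, dv = (-3*exp(3*y)/2) dy, so v = -exp(3*y)/2: now -y*exp(3*y)/2 + ∫(exp(3*y)/2) dy.
Step 2. Evaluate the standard form: now -y*exp(3*y)/2 + exp(3*y)/6.
Answer: -y*exp(3*y)/2 + exp(3*y)/6.


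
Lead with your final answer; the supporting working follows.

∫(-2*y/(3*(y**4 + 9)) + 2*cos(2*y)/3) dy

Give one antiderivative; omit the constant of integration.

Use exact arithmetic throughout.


The answer is sin(2*y)/3 - atan(y**2/3)/9.
Step 1. Rewrite: now ∫(-2*y/(3*(y**4 + 9))) dy + ∫(2*cos(2*y)/3) dy.
Step 2. Substitute u = y**2, turning ∫(-2*y/(3*(y**4 + 9))) dy into ∫(-1/(3*(u**2 + 9))) du: now ∫(-1/(3*(u**2 + 9))) du + ∫(2*cos(2*y)/3) dy.
Step 3. Evaluate the standard form: now -atan(u/3)/9 + ∫(2*cos(2*y)/3) dy.
Step 4. Substitute back u = y**2: now -atan(y**2/3)/9 + ∫(2*cos(2*y)/3) dy.
Step 5. Evaluate the standard form: now sin(2*y)/3 - atan(y**2/3)/9.
Answer: sin(2*y)/3 - atan(y**2/3)/9.


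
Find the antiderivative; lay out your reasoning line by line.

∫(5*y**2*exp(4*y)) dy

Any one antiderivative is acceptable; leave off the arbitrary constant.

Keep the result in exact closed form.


Step 1. Integrate ∫(5*y**2*exp(4*y)) dy by parts with u = y**2, dv = (5*exp(4*y)) dy, so v = 5*exp(4*y)/4: now 5*y**2*exp(4*y)/4 + ∫(-5*y*exp(4*y)/2) dy.
Step 2. Integrate ∫(-5*y*exp(4*y)/2) dy by parts with u = y, dv = (-5*exp(4*y)/2) dy, so v = -5*exp(4*y)/8: now 5*y**2*exp(4*y)/4 - 5*y*exp(4*y)/8 + ∫(5*exp(4*y)/8) dy.
Step 3. Evaluate the standard form: now 5*y**2*exp(4*y)/4 - 5*y*exp(4*y)/8 + 5*exp(4*y)/32.
Answer: 5*y**2*exp(4*y)/4 - 5*y*exp(4*y)/8 + 5*exp(4*y)/32.


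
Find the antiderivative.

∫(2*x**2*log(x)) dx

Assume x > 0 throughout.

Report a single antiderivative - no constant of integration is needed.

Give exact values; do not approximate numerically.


Answer: 2*x**3*log(x)/3 - 2*x**3/9.


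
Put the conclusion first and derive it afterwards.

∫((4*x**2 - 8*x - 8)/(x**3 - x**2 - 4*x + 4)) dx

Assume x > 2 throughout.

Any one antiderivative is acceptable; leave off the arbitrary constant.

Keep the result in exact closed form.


The answer is -2*log(x - 2) + 4*log(x - 1) + 2*log(x + 2).
Step 1. Decompose ∫((4*x**2 - 8*x - 8)/(x**3 - x**2 - 4*x + 4)) dx by partial fractions, (4*x**2 - 8*x - 8)/(x**3 - x**2 - 4*x + 4) = 2/(x + 2) + 4/(x - 1) - 2/(x - 2): now ∫(-2/(x - 2)) dx + ∫(4/(x - 1)) dx + ∫(2/(x + 2)) dx.
Step 2. Evaluate the standard form [assuming x > 2]: now -2*log(x - 2) + ∫(4/(x - 1)) dx + ∫(2/(x + 2)) dx.
Step 3. Evaluate the standard form [assuming x > 1]: now -2*log(x - 2) + 4*log(x - 1) + ∫(2/(x + 2)) dx.
Step 4. Evaluate the standard form [assuming x > -2]: now -2*log(x - 2) + 4*log(x - 1) + 2*log(x + 2).
Answer: -2*log(x - 2) + 4*log(x - 1) + 2*log(x + 2).


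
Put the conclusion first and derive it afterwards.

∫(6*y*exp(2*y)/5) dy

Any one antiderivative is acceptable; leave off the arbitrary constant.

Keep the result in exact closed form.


The answer is 3*y*exp(2*y)/5 - 3*exp(2*y)/10.
Step 1. Integrate ∫(6*y*exp(2*y)/5) dy by parts with u = y, dv = (6*exp(2*y)/5) dy, so v = 3*exp(2*y)/5: now 3*y*exp(2*y)/5 + ∫(-3*exp(2*y)/5) dy.
Step 2. Evaluate the standard form: now 3*y*exp(2*y)/5 - 3*exp(2*y)/10.
Answer: 3*y*exp(2*y)/5 - 3*exp(2*y)/10.


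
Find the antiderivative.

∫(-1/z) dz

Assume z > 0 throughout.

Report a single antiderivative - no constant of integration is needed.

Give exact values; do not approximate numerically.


Answer: -log(z).


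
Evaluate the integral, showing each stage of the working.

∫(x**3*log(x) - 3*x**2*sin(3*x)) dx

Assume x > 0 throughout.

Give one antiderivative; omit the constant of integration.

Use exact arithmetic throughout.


Step 1. Rewrite: now ∫(-3*x**2*sin(3*x)) dx + ∫(x**3*log(x)) dx.
Step 2. Integrate ∫(-3*x**2*sin(3*x)) dx by parts with u = x**2, dv = (-3*sin(3*x)) dx, so v = cos(3*x): now x**2*cos(3*x) + ∫(-2*x*cos(3*x)) dx + ∫(x**3*log(x)) dx.
Step 3. Integrate ∫(-2*x*cos(3*x)) dx by parts with u = x, dv = (-2*cos(3*x)) dx, so v = -2*sin(3*x)/3: now x**2*cos(3*x) - 2*x*sin(3*x)/3 + ∫(x**3*log(x)) dx + ∫(2*sin(3*x)/3) dx.
Step 4. Evaluate the standard form: now x**2*cos(3*x) - 2*x*sin(3*x)/3 - 2*cos(3*x)/9 + ∫(x**3*log(x)) dx.
Step 5. Integrate ∫(x**3*log(x)) dx by parts with u = log(x), dv = (x**3) dx, so v = x**4/4 [assuming x > 0]: now x**4*log(x)/4 + x**2*cos(3*x) - 2*x*sin(3*x)/3 - 2*cos(3*x)/9 + ∫(-x**3/4) dx.
Step 6. Evaluate the standard form: now x**4*log(x)/4 - x**4/16 + x**2*cos(3*x) - 2*x*sin(3*x)/3 - 2*cos(3*x)/9.
Answer: x**4*log(x)/4 - x**4/16 + x**2*cos(3*x) - 2*x*sin(3*x)/3 - 2*cos(3*x)/9.


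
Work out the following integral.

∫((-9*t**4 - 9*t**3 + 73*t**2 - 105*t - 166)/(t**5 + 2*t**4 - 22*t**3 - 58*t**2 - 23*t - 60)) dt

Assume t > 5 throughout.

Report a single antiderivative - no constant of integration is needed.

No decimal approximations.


Answer: -3*log(t - 5) - 4*log(t + 3) - 2*log(t + 4) + 4*atan(t).


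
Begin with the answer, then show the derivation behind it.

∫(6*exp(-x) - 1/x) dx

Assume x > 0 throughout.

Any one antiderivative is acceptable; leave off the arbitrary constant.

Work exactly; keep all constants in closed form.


The answer is -log(x) - 6*exp(-x).
Step 1. Rewrite: now ∫(-1/x) dx + ∫(6*exp(-x)) dx.
Step 2. Evaluate the standard form [assuming x > 0]: now -log(x) + ∫(6*exp(-x)) dx.
Step 3. Evaluate the standard form: now -log(x) - 6*exp(-x).
Answer: -log(x) - 6*exp(-x).


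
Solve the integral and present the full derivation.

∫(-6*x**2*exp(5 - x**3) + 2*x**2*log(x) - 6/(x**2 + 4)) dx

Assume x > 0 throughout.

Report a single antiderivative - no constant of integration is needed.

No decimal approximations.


Step 1. Rewrite: now ∫(-6*x**2*exp(5 - x**3)) dx + ∫(2*x**2*log(x)) dx + ∫(-6/(x**2 + 4)) dx.
Step 2. Evaluate the standard form: now -3*atan(x/2) + ∫(-6*x**2*exp(5 - x**3)) dx + ∫(2*x**2*log(x)) dx.
Step 3. Substitute u = x**3 - 5, turning ∫(-6*x**2*exp(5 - x**3)) dx into ∫(-2*exp(-u)) du: now -3*atan(x/2) + ∫(2*x**2*log(x)) dx + ∫(-2*exp(-u)) du.
Step 4. Evaluate the standard form: now -3*atan(x/2) + ∫(2*x**2*log(x)) dx + 2*exp(-u).
Step 5. Substitute back u = x**3 - 5: now 2*exp(5 - x**3) - 3*atan(x/2) + ∫(2*x**2*log(x)) dx.
Step 6. Integrate ∫(2*x**2*log(x)) dx by parts with u = log(x), dv = (2*x**2) dx, so v = 2*x**3/3 [assuming x > 0]: now 2*x**3*log(x)/3 + 2*exp(5 - x**3) - 3*atan(x/2) + ∫(-2*x**2/3) dx.
Step 7. Evaluate the standard form: now 2*x**3*log(x)/3 - 2*x**3/9 + 2*exp(5 - x**3) - 3*atan(x/2).
Answer: 2*x**3*log(x)/3 - 2*x**3/9 + 2*exp(5 - x**3) - 3*atan(x/2).


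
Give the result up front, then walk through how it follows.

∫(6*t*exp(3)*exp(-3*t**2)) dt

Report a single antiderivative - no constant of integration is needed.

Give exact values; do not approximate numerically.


The answer is -exp(3 - 3*t**2).
Step 1. Substitute u = t**2 - 1, turning ∫(6*t*exp(3)*exp(-3*t**2)) dt into ∫(3*exp(-3*u)) du: now ∫(3*exp(-3*u)) du.
Step 2. Evaluate the standard form: now -exp(-3*u).
Step 3. Substitute back u = t**2 - 1: now -exp(3 - 3*t**2).
Answer: -exp(3 - 3*t**2).


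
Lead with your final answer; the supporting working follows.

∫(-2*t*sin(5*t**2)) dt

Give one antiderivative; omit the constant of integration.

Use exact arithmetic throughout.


The answer is cos(5*t**2)/5.
Step 1. Substitute u = t**2, turning ∫(-2*t*sin(5*t**2)) dt into ∫(-sin(5*u)) du: now ∫(-sin(5*u)) du.
Step 2. Evaluate the standard form: now cos(5*u)/5.
Step 3. Substitute back u = t**2: now cos(5*t**2)/5.
Answer: cos(5*t**2)/5.


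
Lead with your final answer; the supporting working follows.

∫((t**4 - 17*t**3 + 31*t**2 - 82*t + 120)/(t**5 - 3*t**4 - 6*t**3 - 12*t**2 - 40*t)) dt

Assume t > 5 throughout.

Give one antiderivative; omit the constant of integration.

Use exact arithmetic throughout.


The answer is -3*log(t) - log(t - 5) + 5*log(t + 2) + atan(t/2)/2.
Step 1. Decompose ∫((t**4 - 17*t**3 + 31*t**2 - 82*t + 120)/(t**5 - 3*t**4 - 6*t**3 - 12*t**2 - 40*t)) dt by partial fractions, (t**4 - 17*t**3 + 31*t**2 - 82*t + 120)/(t**5 - 3*t**4 - 6*t**3 - 12*t**2 - 40*t) = 1/(t**2 + 4) + 5/(t + 2) - 1/(t - 5) - 3/t: now ∫(-3/t) dt + ∫(-1/(t - 5)) dt + ∫(5/(t + 2)) dt + ∫(1/(t**2 + 4)) dt.
Step 2. Evaluate the standard form [assuming t > -2]: now 5*log(t + 2) + ∫(-3/t) dt + ∫(-1/(t - 5)) dt + ∫(1/(t**2 + 4)) dt.
Step 3. Evaluate the standard form [assuming t > 5]: now -log(t - 5) + 5*log(t + 2) + ∫(-3/t) dt + ∫(1/(t**2 + 4)) dt.
Step 4. Evaluate the standard form [assuming t > 0]: now -3*log(t) - log(t - 5) + 5*log(t + 2) + ∫(1/(t**2 + 4)) dt.
Step 5. Evaluate the standard form: now -3*log(t) - log(t - 5) + 5*log(t + 2) + atan(t/2)/2.
Answer: -3*log(t) - log(t - 5) + 5*log(t + 2) + atan(t/2)/2.


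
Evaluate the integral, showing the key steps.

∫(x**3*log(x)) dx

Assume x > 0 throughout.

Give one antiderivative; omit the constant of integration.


Step 1. Integrate ∫(x**3*log(x)) dx by parts with u = log(x), dv = (x**3) dx, so v = x**4/4 [assuming x > 0]: now x**4*log(x)/4 + ∫(-x**3/4) dx.
Step 2. Evaluate the standard form: now x**4*log(x)/4 - x**4/16.
Answer: x**4*log(x)/4 - x**4/16.


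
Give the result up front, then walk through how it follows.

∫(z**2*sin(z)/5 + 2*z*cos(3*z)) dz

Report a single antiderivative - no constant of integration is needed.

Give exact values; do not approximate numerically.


The answer is -z**2*cos(z)/5 + 2*z*sin(z)/5 + 2*z*sin(3*z)/3 + 2*cos(z)/5 + 2*cos(3*z)/9.
Step 1. Rewrite: now ∫(2*z*cos(3*z)) dz + ∫(z**2*sin(z)/5) dz.
Step 2. Integrate ∫(z**2*sin(z)/5) dz by parts with u = z**2, dv = (sin(z)/5) dz, so v = -cos(z)/5: now -z**2*cos(z)/5 + ∫(2*z*cos(z)/5) dz + ∫(2*z*cos(3*z)) dz.
Step 3. Integrate ∫(2*z*cos(z)/5) dz by parts with u = z, dv = (2*cos(z)/5) dz, so v = 2*sin(z)/5: now -z**2*cos(z)/5 + 2*z*sin(z)/5 + ∫(2*z*cos(3*z)) dz + ∫(-2*sin(z)/5) dz.
Step 4. Evaluate the standard form: now -z**2*cos(z)/5 + 2*z*sin(z)/5 + 2*cos(z)/5 + ∫(2*z*cos(3*z)) dz.
Step 5. Integrate ∫(2*z*cos(3*z)) dz by parts with u = z, dv = (2*cos(3*z)) dz, so v = 2*sin(3*z)/3: now -z**2*cos(z)/5 + 2*z*sin(z)/5 + 2*z*sin(3*z)/3 + 2*cos(z)/5 + ∫(-2*sin(3*z)/3) dz.
Step 6. Evaluate the standard form: now -z**2*cos(z)/5 + 2*z*sin(z)/5 + 2*z*sin(3*z)/3 + 2*cos(z)/5 + 2*cos(3*z)/9.
Answer: -z**2*cos(z)/5 + 2*z*sin(z)/5 + 2*z*sin(3*z)/3 + 2*cos(z)/5 + 2*cos(3*z)/9.


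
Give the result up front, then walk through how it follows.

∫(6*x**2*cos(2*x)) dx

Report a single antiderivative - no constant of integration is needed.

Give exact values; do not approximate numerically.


The answer is 3*x**2*sin(2*x) + 3*x*cos(2*x) - 3*sin(2*x)/2.
Step 1. Integrate ∫(6*x**2*cos(2*x)) dx by parts with u = x**2, dv = (6*cos(2*x)) dx, so v = 3*sin(2*x): now 3*x**2*sin(2*x) + ∫(-6*x*sin(2*x)) dx.
Step 2. Integrate ∫(-6*x*sin(2*x)) dx by parts with u = x, dv = (-6*sin(2*x)) dx, so v = 3*cos(2*x): now 3*x**2*sin(2*x) + 3*x*cos(2*x) + ∫(-3*cos(2*x)) dx.
Step 3. Evaluate the standard form: now 3*x**2*sin(2*x) + 3*x*cos(2*x) - 3*sin(2*x)/2.
Answer: 3*x**2*sin(2*x) + 3*x*cos(2*x) - 3*sin(2*x)/2.


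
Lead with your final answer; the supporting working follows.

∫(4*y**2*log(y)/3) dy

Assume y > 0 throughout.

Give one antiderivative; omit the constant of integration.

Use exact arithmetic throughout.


The answer is 4*y**3*log(y)/9 - 4*y**3/27.
Step 1. Integrate ∫(4*y**2*log(y)/3) dy by parts with u = log(y), dv = (4*y**2/3) dy, so v = 4*y**3/9 [assuming y > 0]: now 4*y**3*log(y)/9 + ∫(-4*y**2/9) dy.
Step 2. Evaluate the standard form: now 4*y**3*log(y)/9 - 4*y**3/27.
Answer: 4*y**3*log(y)/9 - 4*y**3/27.


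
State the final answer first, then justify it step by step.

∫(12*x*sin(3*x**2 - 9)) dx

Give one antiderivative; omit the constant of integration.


The answer is -2*cos(3*x**2 - 9).
Step 1. Substitute u = x**2 - 3, turning ∫(12*x*sin(3*x**2 - 9)) dx into ∫(6*sin(3*u)) du: now ∫(6*sin(3*u)) du.
Step 2. Evaluate the standard form: now -2*cos(3*u).
Step 3. Substitute back u = x**2 - 3: now -2*cos(3*x**2 - 9).
Answer: -2*cos(3*x**2 - 9).


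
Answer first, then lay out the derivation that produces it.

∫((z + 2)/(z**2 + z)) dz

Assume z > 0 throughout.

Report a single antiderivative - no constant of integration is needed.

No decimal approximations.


The answer is 2*log(z) - log(z + 1).
Step 1. Decompose ∫((z + 2)/(z**2 + z)) dz by partial fractions, (z + 2)/(z**2 + z) = -1/(z + 1) + 2/z: now ∫(2/z) dz + ∫(-1/(z + 1)) dz.
Step 2. Evaluate the standard form [assuming z > -1]: now -log(z + 1) + ∫(2/z) dz.
Step 3. Evaluate the standard form [assuming z > 0]: now 2*log(z) - log(z + 1).
Answer: 2*log(z) - log(z + 1).


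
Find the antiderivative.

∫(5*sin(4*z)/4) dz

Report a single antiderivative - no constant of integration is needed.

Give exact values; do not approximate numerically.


Answer: -5*cos(4*z)/16.


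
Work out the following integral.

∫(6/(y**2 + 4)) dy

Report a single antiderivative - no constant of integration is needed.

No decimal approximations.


Answer: 3*atan(y/2).


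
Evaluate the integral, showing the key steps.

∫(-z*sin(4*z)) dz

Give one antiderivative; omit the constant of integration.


Step 1. Integrate ∫(-z*sin(4*z)) dz by parts with u = z, dv = (-sin(4*z)) dz, so v = cos(4*z)/4: now z*cos(4*z)/4 + ∫(-cos(4*z)/4) dz.
Step 2. Evaluate the standard form: now z*cos(4*z)/4 - sin(4*z)/16.
Answer: z*cos(4*z)/4 - sin(4*z)/16.


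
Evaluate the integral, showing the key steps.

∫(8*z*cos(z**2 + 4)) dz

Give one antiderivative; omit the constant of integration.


Step 1. Substitute u = z**2 + 4, turning ∫(8*z*cos(z**2 + 4)) dz into ∫(4*cos(u)) du: now ∫(4*cos(u)) du.
Step 2. Evaluate the standard form: now 4*sin(u).
Step 3. Substitute back u = z**2 + 4: now 4*sin(z**2 + 4).
Answer: 4*sin(z**2 + 4).


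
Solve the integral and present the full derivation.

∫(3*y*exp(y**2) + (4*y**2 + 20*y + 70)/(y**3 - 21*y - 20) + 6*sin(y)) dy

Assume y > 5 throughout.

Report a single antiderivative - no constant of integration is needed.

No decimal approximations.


Step 1. Rewrite: now ∫(3*y*exp(y**2)) dy + ∫((4*y**2 + 20*y + 70)/(y**3 - 21*y - 20)) dy + ∫(6*sin(y)) dy.
Step 2. Substitute u = y**2, turning ∫(3*y*exp(y**2)) dy into ∫(3*exp(u)/2) du: now ∫((4*y**2 + 20*y + 70)/(y**3 - 21*y - 20)) dy + ∫(3*exp(u)/2) du + ∫(6*sin(y)) dy.
Step 3. Evaluate the standard form: now 3*exp(u)/2 + ∫((4*y**2 + 20*y + 70)/(y**3 - 21*y - 20)) dy + ∫(6*sin(y)) dy.
Step 4. Substitute back u = y**2: now 3*exp(y**2)/2 + ∫((4*y**2 + 20*y + 70)/(y**3 - 21*y - 20)) dy + ∫(6*sin(y)) dy.
Step 5. Evaluate the standard form: now 3*exp(y**2)/2 - 6*cos(y) + ∫((4*y**2 + 20*y + 70)/(y**3 - 21*y - 20)) dy.
Step 6. Decompose ∫((4*y**2 + 20*y + 70)/(y**3 - 21*y - 20)) dy by partial fractions, (4*y**2 + 20*y + 70)/(y**3 - 21*y - 20) = 2/(y + 4) - 3/(y + 1) + 5/(y - 5): now 3*exp(y**2)/2 - 6*cos(y) + ∫(5/(y - 5)) dy + ∫(-3/(y + 1)) dy + ∫(2/(y + 4)) dy.
Step 7. Evaluate the standard form [assuming y > 5]: now 3*exp(y**2)/2 + 5*log(y - 5) - 6*cos(y) + ∫(-3/(y + 1)) dy + ∫(2/(y + 4)) dy.
Step 8. Evaluate the standard form [assuming y > -1]: now 3*exp(y**2)/2 + 5*log(y - 5) - 3*log(y + 1) - 6*cos(y) + ∫(2/(y + 4)) dy.
Step 9. Evaluate the standard form [assuming y > -4]: now 3*exp(y**2)/2 + 5*log(y - 5) - 3*log(y + 1) + 2*log(y + 4) - 6*cos(y).
Answer: 3*exp(y**2)/2 + 5*log(y - 5) - 3*log(y + 1) + 2*log(y + 4) - 6*cos(y).


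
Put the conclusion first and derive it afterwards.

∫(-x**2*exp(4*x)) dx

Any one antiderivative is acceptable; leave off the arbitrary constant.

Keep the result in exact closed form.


The answer is -x**2*exp(4*x)/4 + x*exp(4*x)/8 - exp(4*x)/32.
Step 1. Integrate ∫(-x**2*exp(4*x)) dx by parts with u = x**2, dv = (-exp(4*x)) dx, so v = -exp(4*x)/4: now -x**2*exp(4*x)/4 + ∫(x*exp(4*x)/2) dx.
Step 2. Integrate ∫(x*exp(4*x)/2) dx by parts with u = x, dv = (exp(4*x)/2) dx, so v = exp(4*x)/8: now -x**2*exp(4*x)/4 + x*exp(4*x)/8 + ∫(-exp(4*x)/8) dx.
Step 3. Evaluate the standard form: now -x**2*exp(4*x)/4 + x*exp(4*x)/8 - exp(4*x)/32.
Answer: -x**2*exp(4*x)/4 + x*exp(4*x)/8 - exp(4*x)/32.


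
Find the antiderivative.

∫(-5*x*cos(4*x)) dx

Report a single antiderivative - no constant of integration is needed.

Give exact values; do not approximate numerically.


Answer: -5*x*sin(4*x)/4 - 5*cos(4*x)/16.


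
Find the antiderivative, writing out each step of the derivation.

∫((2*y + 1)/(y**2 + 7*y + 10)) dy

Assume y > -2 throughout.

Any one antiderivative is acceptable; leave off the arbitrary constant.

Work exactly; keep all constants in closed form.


Step 1. Decompose ∫((2*y + 1)/(y**2 + 7*y + 10)) dy by partial fractions, (2*y + 1)/(y**2 + 7*y + 10) = 3/(y + 5) - 1/(y + 2): now ∫(-1/(y + 2)) dy + ∫(3/(y + 5)) dy.
Step 2. Evaluate the standard form [assuming y > -5]: now 3*log(y + 5) + ∫(-1/(y + 2)) dy.
Step 3. Evaluate the standard form [assuming y > -2]: now -log(y + 2) + 3*log(y + 5).
Answer: -log(y + 2) + 3*log(y + 5).


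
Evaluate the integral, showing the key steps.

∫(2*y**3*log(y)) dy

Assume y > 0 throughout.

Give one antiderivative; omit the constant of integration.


Step 1. Integrate ∫(2*y**3*log(y)) dy by parts with u = log(y), dv = (2*y**3) dy, so v = y**4/2 [assuming y > 0]: now y**4*log(y)/2 + ∫(-y**3/2) dy.
Step 2. Evaluate the standard form: now y**4*log(y)/2 - y**4/8.
Answer: y**4*log(y)/2 - y**4/8.


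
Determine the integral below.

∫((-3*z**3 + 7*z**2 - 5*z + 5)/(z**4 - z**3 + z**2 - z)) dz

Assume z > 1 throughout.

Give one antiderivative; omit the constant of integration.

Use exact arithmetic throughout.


Answer: -5*log(z) + 2*log(z - 1) + 2*atan(z).


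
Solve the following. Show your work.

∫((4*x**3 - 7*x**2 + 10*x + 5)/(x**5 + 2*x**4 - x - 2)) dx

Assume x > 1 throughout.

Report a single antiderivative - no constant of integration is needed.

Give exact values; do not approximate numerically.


Step 1. Decompose ∫((4*x**3 - 7*x**2 + 10*x + 5)/(x**5 + 2*x**4 - x - 2)) dx by partial fractions, (4*x**3 - 7*x**2 + 10*x + 5)/(x**5 + 2*x**4 - x - 2) = -3/(x**2 + 1) - 5/(x + 2) + 4/(x + 1) + 1/(x - 1): now ∫(1/(x - 1)) dx + ∫(4/(x + 1)) dx + ∫(-5/(x + 2)) dx + ∫(-3/(x**2 + 1)) dx.
Step 2. Evaluate the standard form [assuming x > -1]: now 4*log(x + 1) + ∫(1/(x - 1)) dx + ∫(-5/(x + 2)) dx + ∫(-3/(x**2 + 1)) dx.
Step 3. Evaluate the standard form [assuming x > 1]: now log(x - 1) + 4*log(x + 1) + ∫(-5/(x + 2)) dx + ∫(-3/(x**2 + 1)) dx.
Step 4. Evaluate the standard form [assuming x > -2]: now log(x - 1) + 4*log(x + 1) - 5*log(x + 2) + ∫(-3/(x**2 + 1)) dx.
Step 5. Evaluate the standard form: now log(x - 1) + 4*log(x + 1) - 5*log(x + 2) - 3*atan(x).
Answer: log(x - 1) + 4*log(x + 1) - 5*log(x + 2) - 3*atan(x).


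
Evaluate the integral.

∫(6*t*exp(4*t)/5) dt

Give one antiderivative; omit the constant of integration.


Answer: 3*t*exp(4*t)/10 - 3*exp(4*t)/40.


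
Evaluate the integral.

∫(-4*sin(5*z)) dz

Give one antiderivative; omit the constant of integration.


Answer: 4*cos(5*z)/5.


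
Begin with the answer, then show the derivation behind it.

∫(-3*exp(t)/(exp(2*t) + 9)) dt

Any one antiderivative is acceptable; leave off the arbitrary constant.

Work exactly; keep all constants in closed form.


The answer is -atan(exp(t)/3).
Step 1. Substitute u = exp(t), turning ∫(-3*exp(t)/(exp(2*t) + 9)) dt into ∫(-3/(u**2 + 9)) du: now ∫(-3/(u**2 + 9)) du.
Step 2. Evaluate the standard form: now -atan(u/3).
Step 3. Substitute back u = exp(t): now -atan(exp(t)/3).
Answer: -atan(exp(t)/3).


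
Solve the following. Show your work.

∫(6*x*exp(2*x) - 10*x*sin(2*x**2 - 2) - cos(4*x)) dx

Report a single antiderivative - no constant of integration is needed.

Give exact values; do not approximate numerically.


Step 1. Rewrite: now ∫(6*x*exp(2*x)) dx + ∫(-10*x*sin(2*x**2 - 2)) dx + ∫(-cos(4*x)) dx.
Step 2. Integrate ∫(6*x*exp(2*x)) dx by parts with u = x, dv = (6*exp(2*x)) dx, so v = 3*exp(2*x): now 3*x*exp(2*x) + ∫(-10*x*sin(2*x**2 - 2)) dx + ∫(-3*exp(2*x)) dx + ∫(-cos(4*x)) dx.
Step 3. Evaluate the standard form: now 3*x*exp(2*x) - 3*exp(2*x)/2 + ∫(-10*x*sin(2*x**2 - 2)) dx + ∫(-cos(4*x)) dx.
Step 4. Evaluate the standard form: now 3*x*exp(2*x) - 3*exp(2*x)/2 - sin(4*x)/4 + ∫(-10*x*sin(2*x**2 - 2)) dx.
Step 5. Substitute u = x**2 - 1, turning ∫(-10*x*sin(2*x**2 - 2)) dx into ∫(-5*sin(2*u)) du: now 3*x*exp(2*x) - 3*exp(2*x)/2 - sin(4*x)/4 + ∫(-5*sin(2*u)) du.
Step 6. Evaluate the standard form: now 3*x*exp(2*x) - 3*exp(2*x)/2 - sin(4*x)/4 + 5*cos(2*u)/2.
Step 7. Substitute back u = x**2 - 1: now 3*x*exp(2*x) - 3*exp(2*x)/2 - sin(4*x)/4 + 5*cos(2*x**2 - 2)/2.
Answer: 3*x*exp(2*x) - 3*exp(2*x)/2 - sin(4*x)/4 + 5*cos(2*x**2 - 2)/2.


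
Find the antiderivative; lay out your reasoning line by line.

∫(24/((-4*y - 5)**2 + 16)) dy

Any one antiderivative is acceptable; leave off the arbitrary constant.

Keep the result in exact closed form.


Step 1. Substitute u = -4*y - 5, turning ∫(24/((-4*y - 5)**2 + 16)) dy into ∫(-6/(u**2 + 16)) du: now ∫(-6/(u**2 + 16)) du.
Step 2. Evaluate the standard form: now -3*atan(u/4)/2.
Step 3. Substitute back u = -4*y - 5: now 3*atan(y + 5/4)/2.
Answer: 3*atan(y + 5/4)/2.


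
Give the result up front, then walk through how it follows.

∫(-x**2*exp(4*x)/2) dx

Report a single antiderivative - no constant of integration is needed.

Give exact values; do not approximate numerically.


The answer is -x**2*exp(4*x)/8 + x*exp(4*x)/16 - exp(4*x)/64.
Step 1. Integrate ∫(-x**2*exp(4*x)/2) dx by parts with u = x**2, dv = (-exp(4*x)/2) dx, so v = -exp(4*x)/8: now -x**2*exp(4*x)/8 + ∫(x*exp(4*x)/4) dx.
Step 2. Integrate ∫(x*exp(4*x)/4) dx by parts with u = x, dv = (exp(4*x)/4) dx, so v = exp(4*x)/16: now -x**2*exp(4*x)/8 + x*exp(4*x)/16 + ∫(-exp(4*x)/16) dx.
Step 3. Evaluate the standard form: now -x**2*exp(4*x)/8 + x*exp(4*x)/16 - exp(4*x)/64.
Answer: -x**2*exp(4*x)/8 + x*exp(4*x)/16 - exp(4*x)/64.


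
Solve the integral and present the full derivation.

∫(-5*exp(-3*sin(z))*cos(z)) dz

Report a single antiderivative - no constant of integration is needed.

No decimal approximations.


Step 1. Substitute u = sin(z), turning ∫(-5*exp(-3*sin(z))*cos(z)) dz into ∫(-5*exp(-3*u)) du: now ∫(-5*exp(-3*u)) du.
Step 2. Evaluate the standard form: now 5*exp(-3*u)/3.
Step 3. Substitute back u = sin(z): now 5*exp(-3*sin(z))/3.
Answer: 5*exp(-3*sin(z))/3.


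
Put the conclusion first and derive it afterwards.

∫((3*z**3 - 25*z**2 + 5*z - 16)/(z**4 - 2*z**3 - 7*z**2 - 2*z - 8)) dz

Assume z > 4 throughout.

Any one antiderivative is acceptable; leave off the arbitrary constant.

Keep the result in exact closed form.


The answer is -2*log(z - 4) + 5*log(z + 2) - atan(z).
Step 1. Decompose ∫((3*z**3 - 25*z**2 + 5*z - 16)/(z**4 - 2*z**3 - 7*z**2 - 2*z - 8)) dz by partial fractions, (3*z**3 - 25*z**2 + 5*z - 16)/(z**4 - 2*z**3 - 7*z**2 - 2*z - 8) = -1/(z**2 + 1) + 5/(z + 2) - 2/(z - 4): now ∫(-2/(z - 4)) dz + ∫(5/(z + 2)) dz + ∫(-1/(z**2 + 1)) dz.
Step 2. Evaluate the standard form [assuming z > 4]: now -2*log(z - 4) + ∫(5/(z + 2)) dz + ∫(-1/(z**2 + 1)) dz.
Step 3. Evaluate the standard form [assuming z > -2]: now -2*log(z - 4) + 5*log(z + 2) + ∫(-1/(z**2 + 1)) dz.
Step 4. Evaluate the standard form: now -2*log(z - 4) + 5*log(z + 2) - atan(z).
Answer: -2*log(z - 4) + 5*log(z + 2) - atan(z).


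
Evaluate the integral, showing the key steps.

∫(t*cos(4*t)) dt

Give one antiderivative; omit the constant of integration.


Step 1. Integrate ∫(t*cos(4*t)) dt by parts with u = t, dv = (cos(4*t)) dt, so v = sin(4*t)/4: now t*sin(4*t)/4 + ∫(-sin(4*t)/4) dt.
Step 2. Evaluate the standard form: now t*sin(4*t)/4 + cos(4*t)/16.
Answer: t*sin(4*t)/4 + cos(4*t)/16.


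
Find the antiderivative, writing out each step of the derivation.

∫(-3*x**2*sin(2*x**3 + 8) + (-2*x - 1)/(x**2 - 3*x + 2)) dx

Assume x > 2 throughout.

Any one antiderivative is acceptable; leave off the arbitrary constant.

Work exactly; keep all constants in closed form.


Step 1. Rewrite: now ∫(-3*x**2*sin(2*x**3 + 8)) dx + ∫((-2*x - 1)/(x**2 - 3*x + 2)) dx.
Step 2. Substitute u = x**3 + 4, turning ∫(-3*x**2*sin(2*x**3 + 8)) dx into ∫(-sin(2*u)) du: now ∫((-2*x - 1)/(x**2 - 3*x + 2)) dx + ∫(-sin(2*u)) du.
Step 3. Evaluate the standard form: now cos(2*u)/2 + ∫((-2*x - 1)/(x**2 - 3*x + 2)) dx.
Step 4. Substitute back u = x**3 + 4: now cos(2*x**3 + 8)/2 + ∫((-2*x - 1)/(x**2 - 3*x + 2)) dx.
Step 5. Decompose ∫((-2*x - 1)/(x**2 - 3*x + 2)) dx by partial fractions, (-2*x - 1)/(x**2 - 3*x + 2) = 3/(x - 1) - 5/(x - 2): now cos(2*x**3 + 8)/2 + ∫(-5/(x - 2)) dx + ∫(3/(x - 1)) dx.
Step 6. Evaluate the standard form [assuming x > 1]: now 3*log(x - 1) + cos(2*x**3 + 8)/2 + ∫(-5/(x - 2)) dx.
Step 7. Evaluate the standard form [assuming x > 2]: now -5*log(x - 2) + 3*log(x - 1) + cos(2*x**3 + 8)/2.
Answer: -5*log(x - 2) + 3*log(x - 1) + cos(2*x**3 + 8)/2.


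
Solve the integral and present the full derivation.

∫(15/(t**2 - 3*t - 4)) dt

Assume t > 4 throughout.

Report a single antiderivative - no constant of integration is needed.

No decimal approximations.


Step 1. Decompose ∫(15/(t**2 - 3*t - 4)) dt by partial fractions, 15/(t**2 - 3*t - 4) = -3/(t + 1) + 3/(t - 4): now ∫(3/(t - 4)) dt + ∫(-3/(t + 1)) dt.
Step 2. Evaluate the standard form [assuming t > 4]: now 3*log(t - 4) + ∫(-3/(t + 1)) dt.
Step 3. Evaluate the standard form [assuming t > -1]: now 3*log(t - 4) - 3*log(t + 1).
Answer: 3*log(t - 4) - 3*log(t + 1).


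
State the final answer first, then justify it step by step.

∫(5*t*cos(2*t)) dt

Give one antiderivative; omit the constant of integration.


The answer is 5*t*sin(2*t)/2 + 5*cos(2*t)/4.
Step 1. Integrate ∫(5*t*cos(2*t)) dt by parts with u = t, dv = (5*cos(2*t)) dt, so v = 5*sin(2*t)/2: now 5*t*sin(2*t)/2 + ∫(-5*sin(2*t)/2) dt.
Step 2. Evaluate the standard form: now 5*t*sin(2*t)/2 + 5*cos(2*t)/4.
Answer: 5*t*sin(2*t)/2 + 5*cos(2*t)/4.


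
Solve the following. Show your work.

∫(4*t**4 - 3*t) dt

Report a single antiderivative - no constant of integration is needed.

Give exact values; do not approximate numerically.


Step 1. Rewrite: now ∫(-3*t) dt + ∫(4*t**4) dt.
Step 2. Evaluate the standard form: now -3*t**2/2 + ∫(4*t**4) dt.
Step 3. Evaluate the standard form: now 4*t**5/5 - 3*t**2/2.
Answer: 4*t**5/5 - 3*t**2/2.


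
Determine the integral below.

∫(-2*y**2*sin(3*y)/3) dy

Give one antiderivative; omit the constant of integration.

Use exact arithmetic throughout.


Answer: 2*y**2*cos(3*y)/9 - 4*y*sin(3*y)/27 - 4*cos(3*y)/81.


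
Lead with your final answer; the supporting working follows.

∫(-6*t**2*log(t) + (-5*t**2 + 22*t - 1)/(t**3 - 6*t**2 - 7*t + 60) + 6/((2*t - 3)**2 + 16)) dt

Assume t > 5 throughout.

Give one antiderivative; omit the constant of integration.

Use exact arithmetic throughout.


The answer is -2*t**3*log(t) + 2*t**3/3 - 2*log(t - 5) - log(t - 4) - 2*log(t + 3) + 3*atan(t/2 - 3/4)/4.
Step 1. Rewrite: now ∫(-6*t**2*log(t)) dt + ∫((-5*t**2 + 22*t - 1)/(t**3 - 6*t**2 - 7*t + 60)) dt + ∫(6/((2*t - 3)**2 + 16)) dt.
Step 2. Decompose ∫((-5*t**2 + 22*t - 1)/(t**3 - 6*t**2 - 7*t + 60)) dt by partial fractions, (-5*t**2 + 22*t - 1)/(t**3 - 6*t**2 - 7*t + 60) = -2/(t + 3) - 1/(t - 4) - 2/(t - 5): now ∫(-6*t**2*log(t)) dt + ∫(-2/(t - 5)) dt + ∫(-1/(t - 4)) dt + ∫(-2/(t + 3)) dt + ∫(6/((2*t - 3)**2 + 16)) dt.
Step 3. Evaluate the standard form [assuming t > 4]: now -log(t - 4) + ∫(-6*t**2*log(t)) dt + ∫(-2/(t - 5)) dt + ∫(-2/(t + 3)) dt + ∫(6/((2*t - 3)**2 + 16)) dt.
Step 4. Evaluate the standard form [assuming t > -3]: now -log(t - 4) - 2*log(t + 3) + ∫(-6*t**2*log(t)) dt + ∫(-2/(t - 5)) dt + ∫(6/((2*t - 3)**2 + 16)) dt.
Step 5. Evaluate the standard form [assuming t > 5]: now -2*log(t - 5) - log(t - 4) - 2*log(t + 3) + ∫(-6*t**2*log(t)) dt + ∫(6/((2*t - 3)**2 + 16)) dt.
Step 6. Substitute u = 2*t - 3, turning ∫(6/((2*t - 3)**2 + 16)) dt into ∫(3/(u**2 + 16)) du: now -2*log(t - 5) - log(t - 4) - 2*log(t + 3) + ∫(-6*t**2*log(t)) dt + ∫(3/(u**2 + 16)) du.
Step 7. Evaluate the standard form: now -2*log(t - 5) - log(t - 4) - 2*log(t + 3) + 3*atan(u/4)/4 + ∫(-6*t**2*log(t)) dt.
Step 8. Substitute back u = 2*t - 3: now -2*log(t - 5) - log(t - 4) - 2*log(t + 3) + 3*atan(t/2 - 3/4)/4 + ∫(-6*t**2*log(t)) dt.
Step 9. Integrate ∫(-6*t**2*log(t)) dt by parts with u = log(t), dv = (-6*t**2) dt, so v = -2*t**3 [assuming t > 0]: now -2*t**3*log(t) - 2*log(t - 5) - log(t - 4) - 2*log(t + 3) + 3*atan(t/2 - 3/4)/4 + ∫(2*t**2) dt.
Step 10. Evaluate the standard form: now -2*t**3*log(t) + 2*t**3/3 - 2*log(t - 5) - log(t - 4) - 2*log(t + 3) + 3*atan(t/2 - 3/4)/4.
Answer: -2*t**3*log(t) + 2*t**3/3 - 2*log(t - 5) - log(t - 4) - 2*log(t + 3) + 3*atan(t/2 - 3/4)/4.


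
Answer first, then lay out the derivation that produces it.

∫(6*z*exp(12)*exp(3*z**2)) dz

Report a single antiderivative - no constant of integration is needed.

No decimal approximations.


The answer is exp(3*z**2 + 12).
Step 1. Substitute u = z**2 + 4, turning ∫(6*z*exp(12)*exp(3*z**2)) dz into ∫(3*exp(3*u)) du: now ∫(3*exp(3*u)) du.
Step 2. Evaluate the standard form: now exp(3*u).
Step 3. Substitute back u = z**2 + 4: now exp(3*z**2 + 12).
Answer: exp(3*z**2 + 12).


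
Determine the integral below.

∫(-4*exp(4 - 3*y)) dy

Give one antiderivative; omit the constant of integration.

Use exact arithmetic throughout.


Answer: 4*exp(4 - 3*y)/3.


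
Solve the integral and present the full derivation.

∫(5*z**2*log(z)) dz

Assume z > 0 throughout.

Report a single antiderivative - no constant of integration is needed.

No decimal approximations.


Step 1. Integrate ∫(5*z**2*log(z)) dz by parts with u = log(z), dv = (5*z**2) dz, so v = 5*z**3/3 [assuming z > 0]: now 5*z**3*log(z)/3 + ∫(-5*z**2/3) dz.
Step 2. Evaluate the standard form: now 5*z**3*log(z)/3 - 5*z**3/9.
Answer: 5*z**3*log(z)/3 - 5*z**3/9.


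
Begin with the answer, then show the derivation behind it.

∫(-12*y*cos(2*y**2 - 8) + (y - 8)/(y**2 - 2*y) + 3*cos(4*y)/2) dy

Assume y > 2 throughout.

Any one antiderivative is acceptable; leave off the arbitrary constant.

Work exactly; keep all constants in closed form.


The answer is 4*log(y) - 3*log(y - 2) + 3*sin(4*y)/8 - 3*sin(2*y**2 - 8).
Step 1. Rewrite: now ∫(-12*y*cos(2*y**2 - 8)) dy + ∫((y - 8)/(y**2 - 2*y)) dy + ∫(3*cos(4*y)/2) dy.
Step 2. Evaluate the standard form: now 3*sin(4*y)/8 + ∫(-12*y*cos(2*y**2 - 8)) dy + ∫((y - 8)/(y**2 - 2*y)) dy.
Step 3. Decompose ∫((y - 8)/(y**2 - 2*y)) dy by partial fractions, (y - 8)/(y**2 - 2*y) = -3/(y - 2) + 4/y: now 3*sin(4*y)/8 + ∫(4/y) dy + ∫(-12*y*cos(2*y**2 - 8)) dy + ∫(-3/(y - 2)) dy.
Step 4. Evaluate the standard form [assuming y > 0]: now 4*log(y) + 3*sin(4*y)/8 + ∫(-12*y*cos(2*y**2 - 8)) dy + ∫(-3/(y - 2)) dy.
Step 5. Evaluate the standard form [assuming y > 2]: now 4*log(y) - 3*log(y - 2) + 3*sin(4*y)/8 + ∫(-12*y*cos(2*y**2 - 8)) dy.
Step 6. Substitute u = y**2 - 4, turning ∫(-12*y*cos(2*y**2 - 8)) dy into ∫(-6*cos(2*u)) du: now 4*log(y) - 3*log(y - 2) + 3*sin(4*y)/8 + ∫(-6*cos(2*u)) du.
Step 7. Evaluate the standard form: now 4*log(y) - 3*log(y - 2) - 3*sin(2*u) + 3*sin(4*y)/8.
Step 8. Substitute back u = y**2 - 4: now 4*log(y) - 3*log(y - 2) + 3*sin(4*y)/8 - 3*sin(2*y**2 - 8).
Answer: 4*log(y) - 3*log(y - 2) + 3*sin(4*y)/8 - 3*sin(2*y**2 - 8).


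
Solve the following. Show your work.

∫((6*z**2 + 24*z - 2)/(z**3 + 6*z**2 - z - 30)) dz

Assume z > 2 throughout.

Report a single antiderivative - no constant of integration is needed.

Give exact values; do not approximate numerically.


Step 1. Decompose ∫((6*z**2 + 24*z - 2)/(z**3 + 6*z**2 - z - 30)) dz by partial fractions, (6*z**2 + 24*z - 2)/(z**3 + 6*z**2 - z - 30) = 2/(z + 5) + 2/(z + 3) + 2/(z - 2): now ∫(2/(z - 2)) dz + ∫(2/(z + 3)) dz + ∫(2/(z + 5)) dz.
Step 2. Evaluate the standard form [assuming z > -3]: now 2*log(z + 3) + ∫(2/(z - 2)) dz + ∫(2/(z + 5)) dz.
Step 3. Evaluate the standard form [assuming z > 2]: now 2*log(z - 2) + 2*log(z + 3) + ∫(2/(z + 5)) dz.
Step 4. Evaluate the standard form [assuming z > -5]: now 2*log(z - 2) + 2*log(z + 3) + 2*log(z + 5).
Answer: 2*log(z - 2) + 2*log(z + 3) + 2*log(z + 5).
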